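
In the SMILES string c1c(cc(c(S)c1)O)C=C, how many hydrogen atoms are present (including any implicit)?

Hydrogens are implicit in SMILES; fill each atom to its normal valence:
  3 × C (aromatic): 1 H each → 3
  3 × C (aromatic): no H
  1 × C: 2 H
  1 × C: 1 H
  1 × O: 1 H
  1 × S: 1 H
  Total hydrogens = 8.

8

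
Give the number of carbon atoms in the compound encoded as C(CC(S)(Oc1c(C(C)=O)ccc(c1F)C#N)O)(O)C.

13

The symbol for carbon appears 13 times in the SMILES. Lowercase c denotes aromatic carbon and counts toward C.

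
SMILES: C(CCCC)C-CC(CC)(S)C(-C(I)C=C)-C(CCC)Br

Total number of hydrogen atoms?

Hydrogens are implicit in SMILES; fill each atom to its normal valence:
  10 × C: 2 H each → 20
  4 × C: 1 H each → 4
  3 × C: 3 H each → 9
  1 × Br: no H
  1 × C: no H
  1 × I: no H
  1 × S: 1 H
  Total hydrogens = 34.

34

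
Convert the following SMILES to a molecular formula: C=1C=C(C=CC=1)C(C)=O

Heavy atoms from the SMILES: 8 C, 1 O.
Implicit hydrogens by atom environment:
  5 × C (aromatic): 1 H each → 5
  1 × C: 3 H
  1 × C (aromatic): no H
  1 × C: no H
  1 × O: no H
  Total hydrogens = 8.
Molecular formula: C8H8O

C8H8O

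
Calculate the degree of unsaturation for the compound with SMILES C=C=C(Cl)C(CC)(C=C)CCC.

3

Molecular formula from the SMILES: C11H17Cl.
DoU = (2C + 2 + N − H − X)/2 = (2·11 + 2 + 0 − 17 − 1)/2 = 6/2 = 3.
(Structurally: 0 ring(s) + 3 π bond(s) = 3.)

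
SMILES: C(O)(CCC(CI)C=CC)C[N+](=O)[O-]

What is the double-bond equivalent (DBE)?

2

Molecular formula from the SMILES: C9H16INO3.
DoU = (2C + 2 + N − H − X)/2 = (2·9 + 2 + 1 − 16 − 1)/2 = 4/2 = 2.
(Structurally: 0 ring(s) + 2 π bond(s) = 2.)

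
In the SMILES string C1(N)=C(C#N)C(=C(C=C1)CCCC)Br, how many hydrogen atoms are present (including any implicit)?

Hydrogens are implicit in SMILES; fill each atom to its normal valence:
  4 × C (aromatic): no H
  3 × C: 2 H each → 6
  2 × C (aromatic): 1 H each → 2
  1 × Br: no H
  1 × C: 3 H
  1 × C: no H
  1 × N: 2 H
  1 × N: no H
  Total hydrogens = 13.

13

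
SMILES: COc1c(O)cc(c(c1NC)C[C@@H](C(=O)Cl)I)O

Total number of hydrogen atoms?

Hydrogens are implicit in SMILES; fill each atom to its normal valence:
  5 × C (aromatic): no H
  2 × C: 3 H each → 6
  2 × O: 1 H each → 2
  2 × O: no H
  1 × C: 2 H
  1 × C (aromatic): 1 H
  1 × C: 1 H
  1 × C: no H
  1 × Cl: no H
  1 × I: no H
  1 × N: 1 H
  Total hydrogens = 13.

13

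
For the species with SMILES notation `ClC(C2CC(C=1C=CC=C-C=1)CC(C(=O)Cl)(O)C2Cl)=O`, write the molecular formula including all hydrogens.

Heavy atoms from the SMILES: 14 C, 3 Cl, 3 O.
Implicit hydrogens by atom environment:
  5 × C (aromatic): 1 H each → 5
  3 × C: 1 H each → 3
  3 × C: no H
  3 × Cl: no H
  2 × C: 2 H each → 4
  2 × O: no H
  1 × C (aromatic): no H
  1 × O: 1 H
  Total hydrogens = 13.
Molecular formula: C14H13Cl3O3

C14H13Cl3O3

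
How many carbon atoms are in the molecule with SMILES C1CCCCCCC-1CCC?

The symbol for carbon appears 11 times in the SMILES.

11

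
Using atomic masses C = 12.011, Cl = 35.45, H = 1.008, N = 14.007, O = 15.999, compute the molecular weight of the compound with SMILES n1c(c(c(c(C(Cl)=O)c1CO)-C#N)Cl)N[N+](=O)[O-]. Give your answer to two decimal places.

291.04

Molecular formula: C8H4Cl2N4O4.
M = 8×12.011 + 2×35.45 + 4×1.008 + 4×14.007 + 4×15.999 = 291.04 g/mol.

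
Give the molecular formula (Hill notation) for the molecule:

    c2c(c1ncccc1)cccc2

C11H9N

Heavy atoms from the SMILES: 11 C, 1 N.
Implicit hydrogens by atom environment:
  9 × C (aromatic): 1 H each → 9
  2 × C (aromatic): no H
  1 × N (aromatic): no H
  Total hydrogens = 9.
Molecular formula: C11H9N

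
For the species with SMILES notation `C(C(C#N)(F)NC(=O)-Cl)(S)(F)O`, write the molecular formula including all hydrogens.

Heavy atoms from the SMILES: 4 C, 1 Cl, 2 F, 2 N, 2 O, 1 S.
Implicit hydrogens by atom environment:
  4 × C: no H
  2 × F: no H
  1 × Cl: no H
  1 × N: 1 H
  1 × N: no H
  1 × O: 1 H
  1 × O: no H
  1 × S: 1 H
  Total hydrogens = 3.
Molecular formula: C4H3ClF2N2O2S

C4H3ClF2N2O2S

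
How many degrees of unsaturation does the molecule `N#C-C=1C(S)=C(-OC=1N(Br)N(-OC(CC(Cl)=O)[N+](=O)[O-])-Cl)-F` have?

7

Molecular formula from the SMILES: C8H4BrCl2FN4O5S.
DoU = (2C + 2 + N − H − X)/2 = (2·8 + 2 + 4 − 4 − 4)/2 = 14/2 = 7.
(Structurally: 1 ring(s) + 6 π bond(s) = 7.)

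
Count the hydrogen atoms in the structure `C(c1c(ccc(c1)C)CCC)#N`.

13

Hydrogens are implicit in SMILES; fill each atom to its normal valence:
  3 × C (aromatic): 1 H each → 3
  3 × C (aromatic): no H
  2 × C: 3 H each → 6
  2 × C: 2 H each → 4
  1 × C: no H
  1 × N: no H
  Total hydrogens = 13.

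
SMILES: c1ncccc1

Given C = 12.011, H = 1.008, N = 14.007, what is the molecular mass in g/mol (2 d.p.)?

79.10

Molecular formula: C5H5N.
M = 5×12.011 + 5×1.008 + 1×14.007 = 79.10 g/mol.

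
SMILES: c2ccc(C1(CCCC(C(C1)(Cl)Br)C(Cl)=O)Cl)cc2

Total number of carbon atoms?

14

The symbol for carbon appears 14 times in the SMILES. Lowercase c denotes aromatic carbon and counts toward C.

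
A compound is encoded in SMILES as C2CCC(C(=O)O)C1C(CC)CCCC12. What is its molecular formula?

C13H22O2

Heavy atoms from the SMILES: 13 C, 2 O.
Implicit hydrogens by atom environment:
  7 × C: 2 H each → 14
  4 × C: 1 H each → 4
  1 × C: 3 H
  1 × C: no H
  1 × O: 1 H
  1 × O: no H
  Total hydrogens = 22.
Molecular formula: C13H22O2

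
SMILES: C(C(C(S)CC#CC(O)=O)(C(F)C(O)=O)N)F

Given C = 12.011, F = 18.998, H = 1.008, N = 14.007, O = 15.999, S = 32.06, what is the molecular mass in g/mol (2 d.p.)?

267.25

Molecular formula: C9H11F2NO4S.
M = 9×12.011 + 2×18.998 + 11×1.008 + 1×14.007 + 4×15.999 + 1×32.06 = 267.25 g/mol.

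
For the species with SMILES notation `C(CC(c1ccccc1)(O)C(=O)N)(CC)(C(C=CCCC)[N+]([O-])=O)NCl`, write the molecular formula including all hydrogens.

Heavy atoms from the SMILES: 18 C, 1 Cl, 3 N, 4 O.
Implicit hydrogens by atom environment:
  5 × C (aromatic): 1 H each → 5
  4 × C: 2 H each → 8
  3 × C: 1 H each → 3
  3 × C: no H
  2 × C: 3 H each → 6
  2 × O: no H
  1 × C (aromatic): no H
  1 × Cl: no H
  1 × N: 2 H
  1 × N: 1 H
  1 × N (charge +1): no H
  1 × O: 1 H
  1 × O (charge -1): no H
  Total hydrogens = 26.
Molecular formula: C18H26ClN3O4

C18H26ClN3O4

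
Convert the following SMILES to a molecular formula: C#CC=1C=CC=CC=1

Heavy atoms from the SMILES: 8 C.
Implicit hydrogens by atom environment:
  5 × C (aromatic): 1 H each → 5
  1 × C: 1 H
  1 × C (aromatic): no H
  1 × C: no H
  Total hydrogens = 6.
Molecular formula: C8H6

C8H6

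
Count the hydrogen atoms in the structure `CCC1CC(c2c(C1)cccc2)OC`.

Hydrogens are implicit in SMILES; fill each atom to its normal valence:
  4 × C (aromatic): 1 H each → 4
  3 × C: 2 H each → 6
  2 × C: 3 H each → 6
  2 × C: 1 H each → 2
  2 × C (aromatic): no H
  1 × O: no H
  Total hydrogens = 18.

18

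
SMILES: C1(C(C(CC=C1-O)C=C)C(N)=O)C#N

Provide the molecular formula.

C10H12N2O2

Heavy atoms from the SMILES: 10 C, 2 N, 2 O.
Implicit hydrogens by atom environment:
  5 × C: 1 H each → 5
  3 × C: no H
  2 × C: 2 H each → 4
  1 × N: 2 H
  1 × N: no H
  1 × O: 1 H
  1 × O: no H
  Total hydrogens = 12.
Molecular formula: C10H12N2O2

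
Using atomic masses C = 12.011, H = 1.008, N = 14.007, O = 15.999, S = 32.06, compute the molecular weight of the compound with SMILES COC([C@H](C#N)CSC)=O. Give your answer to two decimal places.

Molecular formula: C6H9NO2S.
M = 6×12.011 + 9×1.008 + 1×14.007 + 2×15.999 + 1×32.06 = 159.20 g/mol.

159.20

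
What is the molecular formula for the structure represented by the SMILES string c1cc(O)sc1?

C4H4OS

Heavy atoms from the SMILES: 4 C, 1 O, 1 S.
Implicit hydrogens by atom environment:
  3 × C (aromatic): 1 H each → 3
  1 × C (aromatic): no H
  1 × O: 1 H
  1 × S (aromatic): no H
  Total hydrogens = 4.
Molecular formula: C4H4OS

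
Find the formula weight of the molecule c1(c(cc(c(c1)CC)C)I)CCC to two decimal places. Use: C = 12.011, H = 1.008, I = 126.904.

Molecular formula: C12H17I.
M = 12×12.011 + 17×1.008 + 1×126.904 = 288.17 g/mol.

288.17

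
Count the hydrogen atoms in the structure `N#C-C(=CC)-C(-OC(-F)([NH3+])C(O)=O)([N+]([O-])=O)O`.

Hydrogens are implicit in SMILES; fill each atom to its normal valence:
  5 × C: no H
  3 × O: no H
  2 × O: 1 H each → 2
  1 × C: 3 H
  1 × C: 1 H
  1 × F: no H
  1 × N (charge +1): 3 H
  1 × N: no H
  1 × N (charge +1): no H
  1 × O (charge -1): no H
  Total hydrogens = 9.

9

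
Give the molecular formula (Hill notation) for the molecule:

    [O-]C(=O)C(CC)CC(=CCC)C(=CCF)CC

Heavy atoms from the SMILES: 14 C, 1 F, 2 O.
Implicit hydrogens by atom environment:
  5 × C: 2 H each → 10
  3 × C: 3 H each → 9
  3 × C: 1 H each → 3
  3 × C: no H
  1 × F: no H
  1 × O: no H
  1 × O (charge -1): no H
  Total hydrogens = 22.
Net charge -1.
Molecular formula: C14H22FO2-

C14H22FO2-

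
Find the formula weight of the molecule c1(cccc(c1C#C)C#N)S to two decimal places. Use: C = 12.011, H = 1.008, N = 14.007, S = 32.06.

Molecular formula: C9H5NS.
M = 9×12.011 + 5×1.008 + 1×14.007 + 1×32.06 = 159.21 g/mol.

159.21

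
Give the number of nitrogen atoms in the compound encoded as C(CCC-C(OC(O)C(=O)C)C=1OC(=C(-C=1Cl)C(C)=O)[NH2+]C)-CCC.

The symbol for nitrogen appears 1 time in the SMILES.

1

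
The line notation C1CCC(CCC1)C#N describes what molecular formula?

C8H13N

Heavy atoms from the SMILES: 8 C, 1 N.
Implicit hydrogens by atom environment:
  6 × C: 2 H each → 12
  1 × C: 1 H
  1 × C: no H
  1 × N: no H
  Total hydrogens = 13.
Molecular formula: C8H13N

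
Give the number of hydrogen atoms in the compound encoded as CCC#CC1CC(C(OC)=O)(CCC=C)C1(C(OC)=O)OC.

Hydrogens are implicit in SMILES; fill each atom to its normal valence:
  6 × C: no H
  5 × C: 2 H each → 10
  5 × O: no H
  4 × C: 3 H each → 12
  2 × C: 1 H each → 2
  Total hydrogens = 24.

24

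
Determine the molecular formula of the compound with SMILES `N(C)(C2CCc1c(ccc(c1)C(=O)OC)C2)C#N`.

C14H16N2O2

Heavy atoms from the SMILES: 14 C, 2 N, 2 O.
Implicit hydrogens by atom environment:
  3 × C: 2 H each → 6
  3 × C (aromatic): 1 H each → 3
  3 × C (aromatic): no H
  2 × C: 3 H each → 6
  2 × C: no H
  2 × N: no H
  2 × O: no H
  1 × C: 1 H
  Total hydrogens = 16.
Molecular formula: C14H16N2O2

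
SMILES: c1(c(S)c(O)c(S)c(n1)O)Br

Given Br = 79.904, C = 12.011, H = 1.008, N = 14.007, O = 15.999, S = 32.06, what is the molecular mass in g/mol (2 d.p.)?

254.12

Molecular formula: C5H4BrNO2S2.
M = 1×79.904 + 5×12.011 + 4×1.008 + 1×14.007 + 2×15.999 + 2×32.06 = 254.12 g/mol.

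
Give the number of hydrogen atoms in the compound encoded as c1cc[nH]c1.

Hydrogens are implicit in SMILES; fill each atom to its normal valence:
  4 × C (aromatic): 1 H each → 4
  1 × N (aromatic): 1 H
  Total hydrogens = 5.

5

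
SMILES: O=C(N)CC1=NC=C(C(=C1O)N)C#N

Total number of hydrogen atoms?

Hydrogens are implicit in SMILES; fill each atom to its normal valence:
  4 × C (aromatic): no H
  2 × C: no H
  2 × N: 2 H each → 4
  1 × C: 2 H
  1 × C (aromatic): 1 H
  1 × N (aromatic): no H
  1 × N: no H
  1 × O: 1 H
  1 × O: no H
  Total hydrogens = 8.

8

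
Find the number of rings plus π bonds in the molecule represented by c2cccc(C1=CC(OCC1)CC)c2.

6

Molecular formula from the SMILES: C13H16O.
DoU = (2C + 2 + N − H − X)/2 = (2·13 + 2 + 0 − 16 − 0)/2 = 12/2 = 6.
(Structurally: 2 ring(s) + 4 π bond(s) = 6.)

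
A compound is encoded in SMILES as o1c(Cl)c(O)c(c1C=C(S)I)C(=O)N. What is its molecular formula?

Heavy atoms from the SMILES: 7 C, 1 Cl, 1 I, 1 N, 3 O, 1 S.
Implicit hydrogens by atom environment:
  4 × C (aromatic): no H
  2 × C: no H
  1 × C: 1 H
  1 × Cl: no H
  1 × I: no H
  1 × N: 2 H
  1 × O: 1 H
  1 × O (aromatic): no H
  1 × O: no H
  1 × S: 1 H
  Total hydrogens = 5.
Molecular formula: C7H5ClINO3S

C7H5ClINO3S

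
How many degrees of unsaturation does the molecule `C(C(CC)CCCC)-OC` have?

Molecular formula from the SMILES: C9H20O.
DoU = (2C + 2 + N − H − X)/2 = (2·9 + 2 + 0 − 20 − 0)/2 = 0/2 = 0.
(Structurally: 0 ring(s) + 0 π bond(s) = 0.)

0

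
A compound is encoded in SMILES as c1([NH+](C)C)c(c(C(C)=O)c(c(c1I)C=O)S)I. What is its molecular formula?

Heavy atoms from the SMILES: 11 C, 2 I, 1 N, 2 O, 1 S.
Implicit hydrogens by atom environment:
  6 × C (aromatic): no H
  3 × C: 3 H each → 9
  2 × I: no H
  2 × O: no H
  1 × C: 1 H
  1 × C: no H
  1 × N (charge +1): 1 H
  1 × S: 1 H
  Total hydrogens = 12.
Net charge +1.
Molecular formula: C11H12I2NO2S+

C11H12I2NO2S+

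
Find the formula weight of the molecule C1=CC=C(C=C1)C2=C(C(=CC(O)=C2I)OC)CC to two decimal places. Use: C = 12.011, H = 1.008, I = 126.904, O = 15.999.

354.19

Molecular formula: C15H15IO2.
M = 15×12.011 + 15×1.008 + 1×126.904 + 2×15.999 = 354.19 g/mol.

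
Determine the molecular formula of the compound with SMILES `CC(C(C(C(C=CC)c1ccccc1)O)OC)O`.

Heavy atoms from the SMILES: 15 C, 3 O.
Implicit hydrogens by atom environment:
  6 × C: 1 H each → 6
  5 × C (aromatic): 1 H each → 5
  3 × C: 3 H each → 9
  2 × O: 1 H each → 2
  1 × C (aromatic): no H
  1 × O: no H
  Total hydrogens = 22.
Molecular formula: C15H22O3

C15H22O3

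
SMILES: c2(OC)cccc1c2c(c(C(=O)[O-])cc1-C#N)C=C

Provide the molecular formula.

C15H10NO3-

Heavy atoms from the SMILES: 15 C, 1 N, 3 O.
Implicit hydrogens by atom environment:
  6 × C (aromatic): no H
  4 × C (aromatic): 1 H each → 4
  2 × C: no H
  2 × O: no H
  1 × C: 3 H
  1 × C: 2 H
  1 × C: 1 H
  1 × N: no H
  1 × O (charge -1): no H
  Total hydrogens = 10.
Net charge -1.
Molecular formula: C15H10NO3-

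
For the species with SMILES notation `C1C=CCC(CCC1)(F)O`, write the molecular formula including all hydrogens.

Heavy atoms from the SMILES: 8 C, 1 F, 1 O.
Implicit hydrogens by atom environment:
  5 × C: 2 H each → 10
  2 × C: 1 H each → 2
  1 × C: no H
  1 × F: no H
  1 × O: 1 H
  Total hydrogens = 13.
Molecular formula: C8H13FO

C8H13FO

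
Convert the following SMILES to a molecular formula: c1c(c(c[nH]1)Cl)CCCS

Heavy atoms from the SMILES: 7 C, 1 Cl, 1 N, 1 S.
Implicit hydrogens by atom environment:
  3 × C: 2 H each → 6
  2 × C (aromatic): 1 H each → 2
  2 × C (aromatic): no H
  1 × Cl: no H
  1 × N (aromatic): 1 H
  1 × S: 1 H
  Total hydrogens = 10.
Molecular formula: C7H10ClNS

C7H10ClNS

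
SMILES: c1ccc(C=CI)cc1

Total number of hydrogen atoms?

7

Hydrogens are implicit in SMILES; fill each atom to its normal valence:
  5 × C (aromatic): 1 H each → 5
  2 × C: 1 H each → 2
  1 × C (aromatic): no H
  1 × I: no H
  Total hydrogens = 7.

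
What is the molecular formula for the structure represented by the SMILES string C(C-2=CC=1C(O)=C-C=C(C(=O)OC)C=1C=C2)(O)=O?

Heavy atoms from the SMILES: 13 C, 5 O.
Implicit hydrogens by atom environment:
  5 × C (aromatic): 1 H each → 5
  5 × C (aromatic): no H
  3 × O: no H
  2 × C: no H
  2 × O: 1 H each → 2
  1 × C: 3 H
  Total hydrogens = 10.
Molecular formula: C13H10O5

C13H10O5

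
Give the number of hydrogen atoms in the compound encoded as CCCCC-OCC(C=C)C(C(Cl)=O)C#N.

Hydrogens are implicit in SMILES; fill each atom to its normal valence:
  6 × C: 2 H each → 12
  3 × C: 1 H each → 3
  2 × C: no H
  2 × O: no H
  1 × C: 3 H
  1 × Cl: no H
  1 × N: no H
  Total hydrogens = 18.

18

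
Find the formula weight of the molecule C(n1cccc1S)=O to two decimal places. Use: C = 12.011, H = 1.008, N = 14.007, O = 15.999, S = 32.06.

127.16

Molecular formula: C5H5NOS.
M = 5×12.011 + 5×1.008 + 1×14.007 + 1×15.999 + 1×32.06 = 127.16 g/mol.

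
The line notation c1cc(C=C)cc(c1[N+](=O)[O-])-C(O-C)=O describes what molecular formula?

C10H9NO4

Heavy atoms from the SMILES: 10 C, 1 N, 4 O.
Implicit hydrogens by atom environment:
  3 × C (aromatic): 1 H each → 3
  3 × C (aromatic): no H
  3 × O: no H
  1 × C: 3 H
  1 × C: 2 H
  1 × C: 1 H
  1 × C: no H
  1 × N (charge +1): no H
  1 × O (charge -1): no H
  Total hydrogens = 9.
Molecular formula: C10H9NO4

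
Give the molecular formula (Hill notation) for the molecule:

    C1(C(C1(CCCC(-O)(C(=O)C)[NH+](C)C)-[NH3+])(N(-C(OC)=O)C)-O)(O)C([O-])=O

C15H28N3O8+

Heavy atoms from the SMILES: 15 C, 3 N, 8 O.
Implicit hydrogens by atom environment:
  7 × C: no H
  5 × C: 3 H each → 15
  4 × O: no H
  3 × C: 2 H each → 6
  3 × O: 1 H each → 3
  1 × N (charge +1): 3 H
  1 × N (charge +1): 1 H
  1 × N: no H
  1 × O (charge -1): no H
  Total hydrogens = 28.
Net charge +1.
Molecular formula: C15H28N3O8+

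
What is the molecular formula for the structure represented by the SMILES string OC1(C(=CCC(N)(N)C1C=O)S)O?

Heavy atoms from the SMILES: 7 C, 2 N, 3 O, 1 S.
Implicit hydrogens by atom environment:
  3 × C: 1 H each → 3
  3 × C: no H
  2 × N: 2 H each → 4
  2 × O: 1 H each → 2
  1 × C: 2 H
  1 × O: no H
  1 × S: 1 H
  Total hydrogens = 12.
Molecular formula: C7H12N2O3S

C7H12N2O3S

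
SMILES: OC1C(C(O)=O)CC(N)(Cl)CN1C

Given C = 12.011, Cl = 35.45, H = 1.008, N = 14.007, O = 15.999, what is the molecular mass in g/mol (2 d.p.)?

208.64

Molecular formula: C7H13ClN2O3.
M = 7×12.011 + 1×35.45 + 13×1.008 + 2×14.007 + 3×15.999 = 208.64 g/mol.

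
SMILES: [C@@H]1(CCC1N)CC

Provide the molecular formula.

Heavy atoms from the SMILES: 6 C, 1 N.
Implicit hydrogens by atom environment:
  3 × C: 2 H each → 6
  2 × C: 1 H each → 2
  1 × C: 3 H
  1 × N: 2 H
  Total hydrogens = 13.
Molecular formula: C6H13N

C6H13N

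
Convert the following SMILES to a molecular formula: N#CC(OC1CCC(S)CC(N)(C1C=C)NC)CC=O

Heavy atoms from the SMILES: 14 C, 3 N, 2 O, 1 S.
Implicit hydrogens by atom environment:
  6 × C: 1 H each → 6
  5 × C: 2 H each → 10
  2 × C: no H
  2 × O: no H
  1 × C: 3 H
  1 × N: 2 H
  1 × N: 1 H
  1 × N: no H
  1 × S: 1 H
  Total hydrogens = 23.
Molecular formula: C14H23N3O2S

C14H23N3O2S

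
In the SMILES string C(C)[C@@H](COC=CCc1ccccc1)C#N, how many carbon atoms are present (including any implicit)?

14

The symbol for carbon appears 14 times in the SMILES. Lowercase c denotes aromatic carbon and counts toward C.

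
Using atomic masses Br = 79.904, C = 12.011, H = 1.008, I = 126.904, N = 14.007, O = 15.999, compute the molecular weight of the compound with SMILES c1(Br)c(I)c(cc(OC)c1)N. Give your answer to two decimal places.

Molecular formula: C7H7BrINO.
M = 1×79.904 + 7×12.011 + 7×1.008 + 1×126.904 + 1×14.007 + 1×15.999 = 327.95 g/mol.

327.95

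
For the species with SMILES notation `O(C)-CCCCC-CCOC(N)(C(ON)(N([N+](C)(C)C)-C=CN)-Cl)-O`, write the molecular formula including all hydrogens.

C15H35ClN5O4+

Heavy atoms from the SMILES: 15 C, 1 Cl, 5 N, 4 O.
Implicit hydrogens by atom environment:
  7 × C: 2 H each → 14
  4 × C: 3 H each → 12
  3 × N: 2 H each → 6
  3 × O: no H
  2 × C: 1 H each → 2
  2 × C: no H
  1 × Cl: no H
  1 × N: no H
  1 × N (charge +1): no H
  1 × O: 1 H
  Total hydrogens = 35.
Net charge +1.
Molecular formula: C15H35ClN5O4+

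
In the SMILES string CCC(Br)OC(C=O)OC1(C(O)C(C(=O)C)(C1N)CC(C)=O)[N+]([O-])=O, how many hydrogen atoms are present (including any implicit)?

Hydrogens are implicit in SMILES; fill each atom to its normal valence:
  6 × O: no H
  5 × C: 1 H each → 5
  4 × C: no H
  3 × C: 3 H each → 9
  2 × C: 2 H each → 4
  1 × Br: no H
  1 × N: 2 H
  1 × N (charge +1): no H
  1 × O: 1 H
  1 × O (charge -1): no H
  Total hydrogens = 21.

21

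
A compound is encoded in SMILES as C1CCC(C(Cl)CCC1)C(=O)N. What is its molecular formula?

Heavy atoms from the SMILES: 9 C, 1 Cl, 1 N, 1 O.
Implicit hydrogens by atom environment:
  6 × C: 2 H each → 12
  2 × C: 1 H each → 2
  1 × C: no H
  1 × Cl: no H
  1 × N: 2 H
  1 × O: no H
  Total hydrogens = 16.
Molecular formula: C9H16ClNO

C9H16ClNO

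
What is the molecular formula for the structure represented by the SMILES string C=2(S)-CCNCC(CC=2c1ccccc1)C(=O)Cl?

Heavy atoms from the SMILES: 14 C, 1 Cl, 1 N, 1 O, 1 S.
Implicit hydrogens by atom environment:
  5 × C (aromatic): 1 H each → 5
  4 × C: 2 H each → 8
  3 × C: no H
  1 × C: 1 H
  1 × C (aromatic): no H
  1 × Cl: no H
  1 × N: 1 H
  1 × O: no H
  1 × S: 1 H
  Total hydrogens = 16.
Molecular formula: C14H16ClNOS

C14H16ClNOS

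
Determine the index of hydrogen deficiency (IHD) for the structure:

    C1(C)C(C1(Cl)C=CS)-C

2

Molecular formula from the SMILES: C7H11ClS.
DoU = (2C + 2 + N − H − X)/2 = (2·7 + 2 + 0 − 11 − 1)/2 = 4/2 = 2.
(Structurally: 1 ring(s) + 1 π bond(s) = 2.)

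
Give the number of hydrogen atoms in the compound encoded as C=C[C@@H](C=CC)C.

Hydrogens are implicit in SMILES; fill each atom to its normal valence:
  4 × C: 1 H each → 4
  2 × C: 3 H each → 6
  1 × C: 2 H
  Total hydrogens = 12.

12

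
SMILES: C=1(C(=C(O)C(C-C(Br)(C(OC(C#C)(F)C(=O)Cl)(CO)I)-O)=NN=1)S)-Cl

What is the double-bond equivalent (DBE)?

Molecular formula from the SMILES: C12H9BrCl2FIN2O5S.
DoU = (2C + 2 + N − H − X)/2 = (2·12 + 2 + 2 − 9 − 5)/2 = 14/2 = 7.
(Structurally: 1 ring(s) + 6 π bond(s) = 7.)

7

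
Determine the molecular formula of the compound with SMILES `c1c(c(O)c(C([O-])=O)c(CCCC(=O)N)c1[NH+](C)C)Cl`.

C13H17ClN2O4

Heavy atoms from the SMILES: 13 C, 1 Cl, 2 N, 4 O.
Implicit hydrogens by atom environment:
  5 × C (aromatic): no H
  3 × C: 2 H each → 6
  2 × C: 3 H each → 6
  2 × C: no H
  2 × O: no H
  1 × C (aromatic): 1 H
  1 × Cl: no H
  1 × N: 2 H
  1 × N (charge +1): 1 H
  1 × O: 1 H
  1 × O (charge -1): no H
  Total hydrogens = 17.
Molecular formula: C13H17ClN2O4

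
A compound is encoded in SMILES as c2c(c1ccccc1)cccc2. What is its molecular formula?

Heavy atoms from the SMILES: 12 C.
Implicit hydrogens by atom environment:
  10 × C (aromatic): 1 H each → 10
  2 × C (aromatic): no H
  Total hydrogens = 10.
Molecular formula: C12H10

C12H10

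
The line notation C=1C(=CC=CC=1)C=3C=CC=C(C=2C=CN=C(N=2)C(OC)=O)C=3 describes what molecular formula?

C18H14N2O2

Heavy atoms from the SMILES: 18 C, 2 N, 2 O.
Implicit hydrogens by atom environment:
  11 × C (aromatic): 1 H each → 11
  5 × C (aromatic): no H
  2 × N (aromatic): no H
  2 × O: no H
  1 × C: 3 H
  1 × C: no H
  Total hydrogens = 14.
Molecular formula: C18H14N2O2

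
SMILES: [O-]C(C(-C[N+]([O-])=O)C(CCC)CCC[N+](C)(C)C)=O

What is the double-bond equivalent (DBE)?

Molecular formula from the SMILES: C13H26N2O4.
DoU = (2C + 2 + N − H − X)/2 = (2·13 + 2 + 2 − 26 − 0)/2 = 4/2 = 2.
(Structurally: 0 ring(s) + 2 π bond(s) = 2.)

2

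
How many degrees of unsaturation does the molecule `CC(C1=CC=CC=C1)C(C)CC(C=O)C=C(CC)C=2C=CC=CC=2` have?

10

Molecular formula from the SMILES: C23H28O.
DoU = (2C + 2 + N − H − X)/2 = (2·23 + 2 + 0 − 28 − 0)/2 = 20/2 = 10.
(Structurally: 2 ring(s) + 8 π bond(s) = 10.)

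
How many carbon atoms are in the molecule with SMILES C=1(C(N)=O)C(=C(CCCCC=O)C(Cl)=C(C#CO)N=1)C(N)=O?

The symbol for carbon appears 14 times in the SMILES. (Cl is a single chlorine, not C + l.)

14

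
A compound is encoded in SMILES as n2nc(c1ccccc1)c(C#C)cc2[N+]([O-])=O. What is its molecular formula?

C12H7N3O2

Heavy atoms from the SMILES: 12 C, 3 N, 2 O.
Implicit hydrogens by atom environment:
  6 × C (aromatic): 1 H each → 6
  4 × C (aromatic): no H
  2 × N (aromatic): no H
  1 × C: 1 H
  1 × C: no H
  1 × N (charge +1): no H
  1 × O: no H
  1 × O (charge -1): no H
  Total hydrogens = 7.
Molecular formula: C12H7N3O2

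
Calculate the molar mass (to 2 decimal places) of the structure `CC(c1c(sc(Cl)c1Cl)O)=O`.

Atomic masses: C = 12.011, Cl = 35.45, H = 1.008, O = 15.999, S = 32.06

211.06

Molecular formula: C6H4Cl2O2S.
M = 6×12.011 + 2×35.45 + 4×1.008 + 2×15.999 + 1×32.06 = 211.06 g/mol.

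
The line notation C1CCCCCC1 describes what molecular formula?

Heavy atoms from the SMILES: 7 C.
Implicit hydrogens by atom environment:
  7 × C: 2 H each → 14
  Total hydrogens = 14.
Molecular formula: C7H14

C7H14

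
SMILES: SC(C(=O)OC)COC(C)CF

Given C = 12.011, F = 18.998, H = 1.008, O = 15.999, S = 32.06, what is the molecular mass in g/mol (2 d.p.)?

196.24

Molecular formula: C7H13FO3S.
M = 7×12.011 + 1×18.998 + 13×1.008 + 3×15.999 + 1×32.06 = 196.24 g/mol.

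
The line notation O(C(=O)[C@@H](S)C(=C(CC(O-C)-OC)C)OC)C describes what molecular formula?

Heavy atoms from the SMILES: 11 C, 5 O, 1 S.
Implicit hydrogens by atom environment:
  5 × C: 3 H each → 15
  5 × O: no H
  3 × C: no H
  2 × C: 1 H each → 2
  1 × C: 2 H
  1 × S: 1 H
  Total hydrogens = 20.
Molecular formula: C11H20O5S

C11H20O5S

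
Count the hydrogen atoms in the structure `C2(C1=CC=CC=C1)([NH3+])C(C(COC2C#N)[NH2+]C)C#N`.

18

Hydrogens are implicit in SMILES; fill each atom to its normal valence:
  5 × C (aromatic): 1 H each → 5
  3 × C: 1 H each → 3
  3 × C: no H
  2 × N: no H
  1 × C: 3 H
  1 × C: 2 H
  1 × C (aromatic): no H
  1 × N (charge +1): 3 H
  1 × N (charge +1): 2 H
  1 × O: no H
  Total hydrogens = 18.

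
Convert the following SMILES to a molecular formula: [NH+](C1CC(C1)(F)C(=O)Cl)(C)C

Heavy atoms from the SMILES: 7 C, 1 Cl, 1 F, 1 N, 1 O.
Implicit hydrogens by atom environment:
  2 × C: 3 H each → 6
  2 × C: 2 H each → 4
  2 × C: no H
  1 × C: 1 H
  1 × Cl: no H
  1 × F: no H
  1 × N (charge +1): 1 H
  1 × O: no H
  Total hydrogens = 12.
Net charge +1.
Molecular formula: C7H12ClFNO+

C7H12ClFNO+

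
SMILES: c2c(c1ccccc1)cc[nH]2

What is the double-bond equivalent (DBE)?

7

Molecular formula from the SMILES: C10H9N.
DoU = (2C + 2 + N − H − X)/2 = (2·10 + 2 + 1 − 9 − 0)/2 = 14/2 = 7.
(Structurally: 2 ring(s) + 5 π bond(s) = 7.)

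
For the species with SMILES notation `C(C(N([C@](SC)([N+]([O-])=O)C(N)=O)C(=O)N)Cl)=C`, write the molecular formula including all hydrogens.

Heavy atoms from the SMILES: 7 C, 1 Cl, 4 N, 4 O, 1 S.
Implicit hydrogens by atom environment:
  3 × C: no H
  3 × O: no H
  2 × C: 1 H each → 2
  2 × N: 2 H each → 4
  1 × C: 3 H
  1 × C: 2 H
  1 × Cl: no H
  1 × N: no H
  1 × N (charge +1): no H
  1 × O (charge -1): no H
  1 × S: no H
  Total hydrogens = 11.
Molecular formula: C7H11ClN4O4S

C7H11ClN4O4S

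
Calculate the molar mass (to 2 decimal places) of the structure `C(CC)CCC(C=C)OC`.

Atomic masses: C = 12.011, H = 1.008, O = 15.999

142.24

Molecular formula: C9H18O.
M = 9×12.011 + 18×1.008 + 1×15.999 = 142.24 g/mol.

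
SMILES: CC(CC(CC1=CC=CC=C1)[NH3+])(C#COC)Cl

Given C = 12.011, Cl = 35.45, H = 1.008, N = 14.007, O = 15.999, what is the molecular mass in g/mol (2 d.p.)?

252.76

Molecular formula: C14H19ClNO+.
M = 14×12.011 + 1×35.45 + 19×1.008 + 1×14.007 + 1×15.999 = 252.76 g/mol.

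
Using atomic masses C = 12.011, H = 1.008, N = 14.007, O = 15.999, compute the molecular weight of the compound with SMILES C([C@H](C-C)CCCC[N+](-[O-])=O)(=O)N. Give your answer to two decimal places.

188.23

Molecular formula: C8H16N2O3.
M = 8×12.011 + 16×1.008 + 2×14.007 + 3×15.999 = 188.23 g/mol.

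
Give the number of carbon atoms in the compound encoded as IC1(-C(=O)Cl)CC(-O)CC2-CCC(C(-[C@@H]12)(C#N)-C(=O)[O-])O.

The symbol for carbon appears 13 times in the SMILES. (Cl is a single chlorine, not C + l.)

13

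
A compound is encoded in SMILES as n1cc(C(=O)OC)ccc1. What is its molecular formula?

C7H7NO2

Heavy atoms from the SMILES: 7 C, 1 N, 2 O.
Implicit hydrogens by atom environment:
  4 × C (aromatic): 1 H each → 4
  2 × O: no H
  1 × C: 3 H
  1 × C (aromatic): no H
  1 × C: no H
  1 × N (aromatic): no H
  Total hydrogens = 7.
Molecular formula: C7H7NO2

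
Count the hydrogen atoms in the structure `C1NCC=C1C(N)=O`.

Hydrogens are implicit in SMILES; fill each atom to its normal valence:
  2 × C: 2 H each → 4
  2 × C: no H
  1 × C: 1 H
  1 × N: 2 H
  1 × N: 1 H
  1 × O: no H
  Total hydrogens = 8.

8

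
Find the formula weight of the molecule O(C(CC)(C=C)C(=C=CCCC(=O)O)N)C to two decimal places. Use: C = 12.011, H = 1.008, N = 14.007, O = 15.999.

Molecular formula: C12H19NO3.
M = 12×12.011 + 19×1.008 + 1×14.007 + 3×15.999 = 225.29 g/mol.

225.29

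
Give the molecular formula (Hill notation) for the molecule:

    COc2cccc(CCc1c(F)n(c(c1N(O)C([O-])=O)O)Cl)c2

Heavy atoms from the SMILES: 14 C, 1 Cl, 1 F, 2 N, 5 O.
Implicit hydrogens by atom environment:
  6 × C (aromatic): no H
  4 × C (aromatic): 1 H each → 4
  2 × C: 2 H each → 4
  2 × O: 1 H each → 2
  2 × O: no H
  1 × C: 3 H
  1 × C: no H
  1 × Cl: no H
  1 × F: no H
  1 × N (aromatic): no H
  1 × N: no H
  1 × O (charge -1): no H
  Total hydrogens = 13.
Net charge -1.
Molecular formula: C14H13ClFN2O5-

C14H13ClFN2O5-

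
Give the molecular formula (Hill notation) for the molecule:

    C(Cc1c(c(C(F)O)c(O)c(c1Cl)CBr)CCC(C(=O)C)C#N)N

C16H19BrClFN2O3

Heavy atoms from the SMILES: 1 Br, 16 C, 1 Cl, 1 F, 2 N, 3 O.
Implicit hydrogens by atom environment:
  6 × C (aromatic): no H
  5 × C: 2 H each → 10
  2 × C: 1 H each → 2
  2 × C: no H
  2 × O: 1 H each → 2
  1 × Br: no H
  1 × C: 3 H
  1 × Cl: no H
  1 × F: no H
  1 × N: 2 H
  1 × N: no H
  1 × O: no H
  Total hydrogens = 19.
Molecular formula: C16H19BrClFN2O3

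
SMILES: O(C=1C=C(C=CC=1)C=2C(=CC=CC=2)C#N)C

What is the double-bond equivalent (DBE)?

Molecular formula from the SMILES: C14H11NO.
DoU = (2C + 2 + N − H − X)/2 = (2·14 + 2 + 1 − 11 − 0)/2 = 20/2 = 10.
(Structurally: 2 ring(s) + 8 π bond(s) = 10.)

10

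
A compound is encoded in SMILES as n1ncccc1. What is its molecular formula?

Heavy atoms from the SMILES: 4 C, 2 N.
Implicit hydrogens by atom environment:
  4 × C (aromatic): 1 H each → 4
  2 × N (aromatic): no H
  Total hydrogens = 4.
Molecular formula: C4H4N2

C4H4N2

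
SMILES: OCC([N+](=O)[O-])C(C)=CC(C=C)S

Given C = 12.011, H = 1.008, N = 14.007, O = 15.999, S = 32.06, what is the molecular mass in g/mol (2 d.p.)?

203.26

Molecular formula: C8H13NO3S.
M = 8×12.011 + 13×1.008 + 1×14.007 + 3×15.999 + 1×32.06 = 203.26 g/mol.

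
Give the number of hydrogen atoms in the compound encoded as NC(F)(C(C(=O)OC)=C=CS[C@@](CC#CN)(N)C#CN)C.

17

Hydrogens are implicit in SMILES; fill each atom to its normal valence:
  9 × C: no H
  4 × N: 2 H each → 8
  2 × C: 3 H each → 6
  2 × O: no H
  1 × C: 2 H
  1 × C: 1 H
  1 × F: no H
  1 × S: no H
  Total hydrogens = 17.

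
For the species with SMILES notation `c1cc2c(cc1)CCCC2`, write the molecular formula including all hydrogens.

Heavy atoms from the SMILES: 10 C.
Implicit hydrogens by atom environment:
  4 × C: 2 H each → 8
  4 × C (aromatic): 1 H each → 4
  2 × C (aromatic): no H
  Total hydrogens = 12.
Molecular formula: C10H12

C10H12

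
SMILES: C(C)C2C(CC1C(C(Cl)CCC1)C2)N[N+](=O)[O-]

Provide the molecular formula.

C12H21ClN2O2

Heavy atoms from the SMILES: 12 C, 1 Cl, 2 N, 2 O.
Implicit hydrogens by atom environment:
  6 × C: 2 H each → 12
  5 × C: 1 H each → 5
  1 × C: 3 H
  1 × Cl: no H
  1 × N: 1 H
  1 × N (charge +1): no H
  1 × O: no H
  1 × O (charge -1): no H
  Total hydrogens = 21.
Molecular formula: C12H21ClN2O2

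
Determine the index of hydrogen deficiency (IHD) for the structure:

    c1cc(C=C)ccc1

5

Molecular formula from the SMILES: C8H8.
DoU = (2C + 2 + N − H − X)/2 = (2·8 + 2 + 0 − 8 − 0)/2 = 10/2 = 5.
(Structurally: 1 ring(s) + 4 π bond(s) = 5.)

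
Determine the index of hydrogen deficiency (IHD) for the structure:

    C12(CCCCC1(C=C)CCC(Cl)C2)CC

3

Molecular formula from the SMILES: C14H23Cl.
DoU = (2C + 2 + N − H − X)/2 = (2·14 + 2 + 0 − 23 − 1)/2 = 6/2 = 3.
(Structurally: 2 ring(s) + 1 π bond(s) = 3.)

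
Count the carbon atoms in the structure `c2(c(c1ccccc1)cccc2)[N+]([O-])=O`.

12

The symbol for carbon appears 12 times in the SMILES. Lowercase c denotes aromatic carbon and counts toward C.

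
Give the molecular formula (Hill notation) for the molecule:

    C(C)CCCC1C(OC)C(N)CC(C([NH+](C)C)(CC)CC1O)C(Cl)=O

C19H38ClN2O3+

Heavy atoms from the SMILES: 19 C, 1 Cl, 2 N, 3 O.
Implicit hydrogens by atom environment:
  7 × C: 2 H each → 14
  5 × C: 3 H each → 15
  5 × C: 1 H each → 5
  2 × C: no H
  2 × O: no H
  1 × Cl: no H
  1 × N: 2 H
  1 × N (charge +1): 1 H
  1 × O: 1 H
  Total hydrogens = 38.
Net charge +1.
Molecular formula: C19H38ClN2O3+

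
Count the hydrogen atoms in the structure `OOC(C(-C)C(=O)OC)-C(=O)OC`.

12

Hydrogens are implicit in SMILES; fill each atom to its normal valence:
  5 × O: no H
  3 × C: 3 H each → 9
  2 × C: 1 H each → 2
  2 × C: no H
  1 × O: 1 H
  Total hydrogens = 12.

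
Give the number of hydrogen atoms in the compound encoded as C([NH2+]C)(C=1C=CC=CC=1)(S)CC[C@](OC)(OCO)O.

Hydrogens are implicit in SMILES; fill each atom to its normal valence:
  5 × C (aromatic): 1 H each → 5
  3 × C: 2 H each → 6
  2 × C: 3 H each → 6
  2 × C: no H
  2 × O: 1 H each → 2
  2 × O: no H
  1 × C (aromatic): no H
  1 × N (charge +1): 2 H
  1 × S: 1 H
  Total hydrogens = 22.

22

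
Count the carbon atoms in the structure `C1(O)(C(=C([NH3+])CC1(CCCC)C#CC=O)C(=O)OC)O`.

14

The symbol for carbon appears 14 times in the SMILES.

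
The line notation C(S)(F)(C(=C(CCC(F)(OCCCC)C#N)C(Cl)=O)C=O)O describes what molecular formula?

Heavy atoms from the SMILES: 13 C, 1 Cl, 2 F, 1 N, 4 O, 1 S.
Implicit hydrogens by atom environment:
  6 × C: no H
  5 × C: 2 H each → 10
  3 × O: no H
  2 × F: no H
  1 × C: 3 H
  1 × C: 1 H
  1 × Cl: no H
  1 × N: no H
  1 × O: 1 H
  1 × S: 1 H
  Total hydrogens = 16.
Molecular formula: C13H16ClF2NO4S

C13H16ClF2NO4S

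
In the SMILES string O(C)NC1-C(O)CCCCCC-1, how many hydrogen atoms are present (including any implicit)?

19

Hydrogens are implicit in SMILES; fill each atom to its normal valence:
  6 × C: 2 H each → 12
  2 × C: 1 H each → 2
  1 × C: 3 H
  1 × N: 1 H
  1 × O: 1 H
  1 × O: no H
  Total hydrogens = 19.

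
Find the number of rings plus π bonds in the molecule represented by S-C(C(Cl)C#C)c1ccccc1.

6

Molecular formula from the SMILES: C10H9ClS.
DoU = (2C + 2 + N − H − X)/2 = (2·10 + 2 + 0 − 9 − 1)/2 = 12/2 = 6.
(Structurally: 1 ring(s) + 5 π bond(s) = 6.)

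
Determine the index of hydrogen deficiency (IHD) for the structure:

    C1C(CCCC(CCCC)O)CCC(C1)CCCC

1

Molecular formula from the SMILES: C18H36O.
DoU = (2C + 2 + N − H − X)/2 = (2·18 + 2 + 0 − 36 − 0)/2 = 2/2 = 1.
(Structurally: 1 ring(s) + 0 π bond(s) = 1.)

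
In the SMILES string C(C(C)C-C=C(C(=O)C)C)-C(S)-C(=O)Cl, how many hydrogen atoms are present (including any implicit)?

Hydrogens are implicit in SMILES; fill each atom to its normal valence:
  3 × C: 3 H each → 9
  3 × C: 1 H each → 3
  3 × C: no H
  2 × C: 2 H each → 4
  2 × O: no H
  1 × Cl: no H
  1 × S: 1 H
  Total hydrogens = 17.

17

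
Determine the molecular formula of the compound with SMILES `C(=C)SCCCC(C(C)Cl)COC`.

C10H19ClOS

Heavy atoms from the SMILES: 10 C, 1 Cl, 1 O, 1 S.
Implicit hydrogens by atom environment:
  5 × C: 2 H each → 10
  3 × C: 1 H each → 3
  2 × C: 3 H each → 6
  1 × Cl: no H
  1 × O: no H
  1 × S: no H
  Total hydrogens = 19.
Molecular formula: C10H19ClOS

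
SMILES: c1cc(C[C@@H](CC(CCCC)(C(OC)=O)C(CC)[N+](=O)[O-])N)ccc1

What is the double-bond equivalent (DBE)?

Molecular formula from the SMILES: C19H30N2O4.
DoU = (2C + 2 + N − H − X)/2 = (2·19 + 2 + 2 − 30 − 0)/2 = 12/2 = 6.
(Structurally: 1 ring(s) + 5 π bond(s) = 6.)

6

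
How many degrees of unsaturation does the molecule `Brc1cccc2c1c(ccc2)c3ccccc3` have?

11

Molecular formula from the SMILES: C16H11Br.
DoU = (2C + 2 + N − H − X)/2 = (2·16 + 2 + 0 − 11 − 1)/2 = 22/2 = 11.
(Structurally: 3 ring(s) + 8 π bond(s) = 11.)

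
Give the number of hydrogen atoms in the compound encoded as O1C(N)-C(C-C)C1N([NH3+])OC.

Hydrogens are implicit in SMILES; fill each atom to its normal valence:
  3 × C: 1 H each → 3
  2 × C: 3 H each → 6
  2 × O: no H
  1 × C: 2 H
  1 × N (charge +1): 3 H
  1 × N: 2 H
  1 × N: no H
  Total hydrogens = 16.

16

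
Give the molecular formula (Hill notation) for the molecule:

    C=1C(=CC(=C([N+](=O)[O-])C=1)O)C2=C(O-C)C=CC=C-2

C13H11NO4

Heavy atoms from the SMILES: 13 C, 1 N, 4 O.
Implicit hydrogens by atom environment:
  7 × C (aromatic): 1 H each → 7
  5 × C (aromatic): no H
  2 × O: no H
  1 × C: 3 H
  1 × N (charge +1): no H
  1 × O: 1 H
  1 × O (charge -1): no H
  Total hydrogens = 11.
Molecular formula: C13H11NO4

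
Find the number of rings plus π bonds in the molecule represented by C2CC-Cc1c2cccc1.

5

Molecular formula from the SMILES: C10H12.
DoU = (2C + 2 + N − H − X)/2 = (2·10 + 2 + 0 − 12 − 0)/2 = 10/2 = 5.
(Structurally: 2 ring(s) + 3 π bond(s) = 5.)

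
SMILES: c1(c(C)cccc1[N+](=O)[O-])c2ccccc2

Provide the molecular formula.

C13H11NO2

Heavy atoms from the SMILES: 13 C, 1 N, 2 O.
Implicit hydrogens by atom environment:
  8 × C (aromatic): 1 H each → 8
  4 × C (aromatic): no H
  1 × C: 3 H
  1 × N (charge +1): no H
  1 × O: no H
  1 × O (charge -1): no H
  Total hydrogens = 11.
Molecular formula: C13H11NO2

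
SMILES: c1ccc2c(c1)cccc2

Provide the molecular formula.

C10H8

Heavy atoms from the SMILES: 10 C.
Implicit hydrogens by atom environment:
  8 × C (aromatic): 1 H each → 8
  2 × C (aromatic): no H
  Total hydrogens = 8.
Molecular formula: C10H8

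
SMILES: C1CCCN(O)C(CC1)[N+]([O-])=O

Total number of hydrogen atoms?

Hydrogens are implicit in SMILES; fill each atom to its normal valence:
  6 × C: 2 H each → 12
  1 × C: 1 H
  1 × N: no H
  1 × N (charge +1): no H
  1 × O: 1 H
  1 × O: no H
  1 × O (charge -1): no H
  Total hydrogens = 14.

14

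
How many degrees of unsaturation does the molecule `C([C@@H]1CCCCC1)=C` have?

2

Molecular formula from the SMILES: C8H14.
DoU = (2C + 2 + N − H − X)/2 = (2·8 + 2 + 0 − 14 − 0)/2 = 4/2 = 2.
(Structurally: 1 ring(s) + 1 π bond(s) = 2.)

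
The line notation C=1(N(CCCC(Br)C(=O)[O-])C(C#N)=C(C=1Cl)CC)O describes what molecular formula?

C12H13BrClN2O3-

Heavy atoms from the SMILES: 1 Br, 12 C, 1 Cl, 2 N, 3 O.
Implicit hydrogens by atom environment:
  4 × C: 2 H each → 8
  4 × C (aromatic): no H
  2 × C: no H
  1 × Br: no H
  1 × C: 3 H
  1 × C: 1 H
  1 × Cl: no H
  1 × N (aromatic): no H
  1 × N: no H
  1 × O: 1 H
  1 × O: no H
  1 × O (charge -1): no H
  Total hydrogens = 13.
Net charge -1.
Molecular formula: C12H13BrClN2O3-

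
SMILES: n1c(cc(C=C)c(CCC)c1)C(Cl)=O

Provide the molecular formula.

C11H12ClNO

Heavy atoms from the SMILES: 11 C, 1 Cl, 1 N, 1 O.
Implicit hydrogens by atom environment:
  3 × C: 2 H each → 6
  3 × C (aromatic): no H
  2 × C (aromatic): 1 H each → 2
  1 × C: 3 H
  1 × C: 1 H
  1 × C: no H
  1 × Cl: no H
  1 × N (aromatic): no H
  1 × O: no H
  Total hydrogens = 12.
Molecular formula: C11H12ClNO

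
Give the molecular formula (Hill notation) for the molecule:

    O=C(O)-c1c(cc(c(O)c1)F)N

Heavy atoms from the SMILES: 7 C, 1 F, 1 N, 3 O.
Implicit hydrogens by atom environment:
  4 × C (aromatic): no H
  2 × C (aromatic): 1 H each → 2
  2 × O: 1 H each → 2
  1 × C: no H
  1 × F: no H
  1 × N: 2 H
  1 × O: no H
  Total hydrogens = 6.
Molecular formula: C7H6FNO3

C7H6FNO3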